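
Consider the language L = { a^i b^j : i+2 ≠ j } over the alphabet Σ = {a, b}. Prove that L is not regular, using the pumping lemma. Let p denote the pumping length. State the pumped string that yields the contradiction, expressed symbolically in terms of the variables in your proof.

Assume L is regular. Let p be the pumping length given by the pumping lemma.
Choose w = a^p b^{p+p!+2}. Since p ≠ (p+p!+2)-2 = p+p!, w ∈ L; and |w| ≥ p.
The pumping lemma gives a decomposition w = xyz where |xy| ≤ p and |y| > 0.
The first p characters of w are a's, so xy (and hence y) consists only of a's. Write y = a^k, 1 ≤ k ≤ p.
Since 1 ≤ k ≤ p, k divides p!; set t = 1 + p!/k. Then xy^t z has p + (p!/k)·k = p + p! copies of a. Now the a-count is p+p! and (b-count)-2 = (p+p!+2)-2 = p+p!, so i+2 ≠ j fails. So xy^t z = a^{p+p!} b^{p+p!+2} ∉ L.
Contradiction. Therefore L is not regular.

a^{p+p!} b^{p+p!+2}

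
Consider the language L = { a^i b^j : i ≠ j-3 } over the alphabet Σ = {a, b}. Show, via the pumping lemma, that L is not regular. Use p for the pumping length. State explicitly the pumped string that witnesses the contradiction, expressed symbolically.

a^{p+p!} b^{p+p!+3}

Assume L is regular; let p be its pumping constant.
Choose w = a^p b^{p+p!+3}. Since p ≠ (p+p!+3)-3 = p+p!, w ∈ L; and |w| ≥ p.
Write w = xyz as guaranteed by the lemma, with |xy| ≤ p and y is nonempty.
Because |xy| ≤ p and w begins with p copies of a, we have y = a^k with 1 ≤ k ≤ p.
Since 1 ≤ k ≤ p, k divides p!; set t = 1 + p!/k. Then xy^t z has p + (p!/k)·k = p + p! copies of a. Now the a-count is p+p! and (b-count)-3 = (p+p!+3)-3 = p+p!, so i ≠ j-3 fails. So xy^t z = a^{p+p!} b^{p+p!+3} ∉ L.
Contradiction. Therefore L is not regular.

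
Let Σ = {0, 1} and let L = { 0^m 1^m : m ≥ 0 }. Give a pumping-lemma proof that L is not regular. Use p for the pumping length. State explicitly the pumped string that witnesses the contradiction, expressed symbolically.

0^{p+k} 1^p

Suppose for contradiction that L is regular, and let p be the pumping length.
Let w = 0^p 1^p ∈ L; note |w| = 2p ≥ p.
The pumping lemma gives a decomposition w = xyz where |xy| ≤ p and |y| > 0.
Since the first p symbols of w are all 0's and |xy| ≤ p, y lies entirely in the leading 0-block: y = 0^k for some k with 1 ≤ k ≤ p.
Pump with i = 2: xy^2z = 0^{p+k} 1^p. For this to lie in L we would need p = p+k, which forces k = 0. But k ≥ 1, so xy^2z ∉ L.
Contradiction. Therefore L is not regular.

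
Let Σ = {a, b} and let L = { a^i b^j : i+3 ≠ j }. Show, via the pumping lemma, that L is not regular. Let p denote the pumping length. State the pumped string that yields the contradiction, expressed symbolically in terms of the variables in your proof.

a^{p+p!} b^{p+p!+3}

Suppose for contradiction that L is regular, and let p be the pumping length.
Choose w = a^p b^{p+p!+3}. Since p ≠ (p+p!+3)-3 = p+p!, w ∈ L; and |w| ≥ p.
The pumping lemma gives a decomposition w = xyz where |xy| ≤ p and y is nonempty.
Since the first p symbols of w are all a's and |xy| ≤ p, y lies entirely in the leading a-block: y = a^k for some k with 1 ≤ k ≤ p.
Since 1 ≤ k ≤ p, k divides p!; set t = 1 + p!/k. Then xy^t z has p + (p!/k)·k = p + p! copies of a. Now the a-count is p+p! and (b-count)-3 = (p+p!+3)-3 = p+p!, so i+3 ≠ j fails. So xy^t z = a^{p+p!} b^{p+p!+3} ∉ L.
This contradicts the pumping lemma, so L is not regular.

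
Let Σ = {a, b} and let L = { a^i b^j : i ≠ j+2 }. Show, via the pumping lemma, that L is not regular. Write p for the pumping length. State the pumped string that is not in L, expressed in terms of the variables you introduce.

a^{p+p!} b^{p+p!-2}

Assume L is regular; let p be its pumping constant.
Choose w = a^p b^{p+p!-2}. Since p ≠ (p+p!-2)+2 = p+p!, w ∈ L; and |w| ≥ p.
By the pumping lemma, w = xyz with |xy| ≤ p and |y| > 0.
Since the first p symbols of w are all a's and |xy| ≤ p, y lies entirely in the leading a-block: y = a^k for some k with 1 ≤ k ≤ p.
Since 1 ≤ k ≤ p, k divides p!; set t = 1 + p!/k. Then xy^t z has p + (p!/k)·k = p + p! copies of a. Now the a-count is p+p! and (b-count)+2 = (p+p!-2)+2 = p+p!, so i ≠ j+2 fails. So xy^t z = a^{p+p!} b^{p+p!-2} ∉ L.
Contradiction. Therefore L is not regular.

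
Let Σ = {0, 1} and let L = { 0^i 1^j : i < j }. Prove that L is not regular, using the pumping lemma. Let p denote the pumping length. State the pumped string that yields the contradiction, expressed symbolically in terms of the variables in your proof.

0^{p+k} 1^{p+1}

Assume L is regular. Let p be the pumping length given by the pumping lemma.
Choose w = 0^p 1^{p+1} ∈ L, with |w| = 2p+1 ≥ p.
By the pumping lemma, w = xyz with |xy| ≤ p and |y| ≥ 1.
Because |xy| ≤ p and w begins with p copies of 0, we have y = 0^k with 1 ≤ k ≤ p.
Consider xy^2z = 0^{p+k} 1^{p+1}. Since k ≥ 1, the 0-count p+k is at least p+1, so i < j fails; thus xy^2z ∉ L.
This is a contradiction; hence L is not regular.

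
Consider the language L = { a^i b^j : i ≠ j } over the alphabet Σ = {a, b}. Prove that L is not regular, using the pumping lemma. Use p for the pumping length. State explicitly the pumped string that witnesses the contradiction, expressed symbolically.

Toward a contradiction, assume L is regular with pumping length p.
Choose w = a^p b^{p+p!}. Since p ≠ p+p!, w ∈ L; and |w| ≥ p.
By the pumping lemma, w = xyz with |xy| ≤ p and |y| > 0.
Because |xy| ≤ p and w begins with p copies of a, we have y = a^k with 1 ≤ k ≤ p.
Since 1 ≤ k ≤ p, k divides p!; set t = 1 + p!/k. Then xy^t z has p + (p!/k)·k = p + p! copies of a. Now the a-count equals the b-count, so i ≠ j fails. So xy^t z = a^{p+p!} b^{p+p!} ∉ L.
This is a contradiction; hence L is not regular.

a^{p+p!} b^{p+p!}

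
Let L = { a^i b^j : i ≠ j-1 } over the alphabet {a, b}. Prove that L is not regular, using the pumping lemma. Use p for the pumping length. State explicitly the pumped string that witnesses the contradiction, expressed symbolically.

Assume L is regular. Let p be the pumping length given by the pumping lemma.
Choose w = a^p b^{p+p!+1}. Since p ≠ (p+p!+1)-1 = p+p!, w ∈ L; and |w| ≥ p.
Write w = xyz as guaranteed by the lemma, with |xy| ≤ p and |y| ≥ 1.
Since the first p symbols of w are all a's and |xy| ≤ p, y lies entirely in the leading a-block: y = a^k for some k with 1 ≤ k ≤ p.
Since 1 ≤ k ≤ p, k divides p!; set t = 1 + p!/k. Then xy^t z has p + (p!/k)·k = p + p! copies of a. Now the a-count is p+p! and (b-count)-1 = (p+p!+1)-1 = p+p!, so i ≠ j-1 fails. So xy^t z = a^{p+p!} b^{p+p!+1} ∉ L.
This is a contradiction; hence L is not regular.

a^{p+p!} b^{p+p!+1}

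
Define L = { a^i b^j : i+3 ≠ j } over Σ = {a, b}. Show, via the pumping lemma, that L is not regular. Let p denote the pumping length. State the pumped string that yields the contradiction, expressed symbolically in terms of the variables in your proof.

Assume L is regular. Let p be the pumping length given by the pumping lemma.
Choose w = a^p b^{p+p!+3}. Since p ≠ (p+p!+3)-3 = p+p!, w ∈ L; and |w| ≥ p.
By the pumping lemma, w = xyz with |xy| ≤ p and |y| ≥ 1.
Since the first p symbols of w are all a's and |xy| ≤ p, y lies entirely in the leading a-block: y = a^k for some k with 1 ≤ k ≤ p.
Since 1 ≤ k ≤ p, k divides p!; set t = 1 + p!/k. Then xy^t z has p + (p!/k)·k = p + p! copies of a. Now the a-count is p+p! and (b-count)-3 = (p+p!+3)-3 = p+p!, so i+3 ≠ j fails. So xy^t z = a^{p+p!} b^{p+p!+3} ∉ L.
Contradiction. Therefore L is not regular.

a^{p+p!} b^{p+p!+3}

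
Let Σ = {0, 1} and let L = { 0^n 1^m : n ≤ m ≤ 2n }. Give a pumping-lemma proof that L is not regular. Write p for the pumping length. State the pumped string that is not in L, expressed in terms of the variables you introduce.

0^{p+k} 1^p

Toward a contradiction, assume L is regular with pumping length p.
Take w = 0^p 1^p ∈ L (since p ≤ p ≤ 2p), with |w| = 2p ≥ p.
The pumping lemma gives a decomposition w = xyz where |xy| ≤ p and |y| > 0.
Since the first p symbols of w are all 0's and |xy| ≤ p, y lies entirely in the leading 0-block: y = 0^k for some k with 1 ≤ k ≤ p.
Pump with i = 2: xy^2z = 0^{p+k} 1^p. Now n = p+k > p = m, so the condition n ≤ m fails. Thus xy^2z ∉ L.
This contradicts the pumping lemma, so L is not regular.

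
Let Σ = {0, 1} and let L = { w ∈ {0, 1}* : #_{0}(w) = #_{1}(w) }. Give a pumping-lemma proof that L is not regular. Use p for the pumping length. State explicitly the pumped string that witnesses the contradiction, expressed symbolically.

Suppose for contradiction that L is regular, and let p be the pumping length.
Choose w = 0^p 1^p ∈ L with |w| = 2p ≥ p.
By the pumping lemma, w = xyz with |xy| ≤ p and |y| ≥ 1.
Since the first p symbols of w are all 0's and |xy| ≤ p, y lies entirely in the leading 0-block: y = 0^k for some k with 1 ≤ k ≤ p.
Pump with i = 2: xy^2z = 0^{p+k} 1^p has p+k occurrences of 0 but only p of 1. Since k ≥ 1 the counts differ, so xy^2z ∉ L.
This contradicts the pumping lemma, so L is not regular.

0^{p+k} 1^p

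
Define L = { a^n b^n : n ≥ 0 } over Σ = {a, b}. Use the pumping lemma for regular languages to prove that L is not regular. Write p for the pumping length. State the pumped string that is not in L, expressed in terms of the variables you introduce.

Suppose for contradiction that L is regular, and let p be the pumping length.
Take w = a^p b^p. Then w ∈ L and |w| = 2p ≥ p.
By the pumping lemma, w = xyz with |xy| ≤ p and |y| > 0.
Since the first p symbols of w are all a's and |xy| ≤ p, y lies entirely in the leading a-block: y = a^k for some k with 1 ≤ k ≤ p.
Pump with i = 2: xy^2z = a^{p+k} b^p. For this to lie in L we would need p = p+k, which forces k = 0. But k ≥ 1, so xy^2z ∉ L.
This is a contradiction; hence L is not regular.

a^{p+k} b^p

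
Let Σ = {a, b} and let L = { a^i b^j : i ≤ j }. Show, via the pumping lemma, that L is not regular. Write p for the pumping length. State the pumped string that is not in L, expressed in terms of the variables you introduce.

Assume L is regular; let p be its pumping constant.
Choose w = a^p b^p ∈ L, with |w| = 2p ≥ p.
The pumping lemma gives a decomposition w = xyz where |xy| ≤ p and |y| > 0.
The first p characters of w are a's, so xy (and hence y) consists only of a's. Write y = a^k, 1 ≤ k ≤ p.
Consider xy^2z = a^{p+k} b^p. Since k ≥ 1, the a-count p+k exceeds the b-count p, so i ≤ j fails; thus xy^2z ∉ L.
This is a contradiction; hence L is not regular.

a^{p+k} b^p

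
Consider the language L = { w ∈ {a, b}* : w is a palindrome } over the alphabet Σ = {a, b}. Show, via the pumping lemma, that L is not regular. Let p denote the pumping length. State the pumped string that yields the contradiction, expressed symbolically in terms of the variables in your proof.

a^{p+k} b a^p

Assume L is regular; let p be its pumping constant.
Take w = a^p b a^p, a palindrome of length 2p+1 ≥ p.
By the pumping lemma, w = xyz with |xy| ≤ p and y is nonempty.
Because |xy| ≤ p and w begins with p copies of a, we have y = a^k with 1 ≤ k ≤ p.
Pump with i = 2: xy^2z = a^{p+k} b a^p. Its reverse is a^p b a^{p+k}, which differs from xy^2z since k ≥ 1. So xy^2z is not a palindrome and xy^2z ∉ L.
This contradicts the pumping lemma, so L is not regular.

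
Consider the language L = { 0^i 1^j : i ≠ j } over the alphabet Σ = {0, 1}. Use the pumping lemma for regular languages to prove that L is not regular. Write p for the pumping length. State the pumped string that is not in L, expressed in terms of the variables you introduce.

Assume L is regular; let p be its pumping constant.
Choose w = 0^p 1^{p+p!}. Since p ≠ p+p!, w ∈ L; and |w| ≥ p.
By the pumping lemma, w = xyz with |xy| ≤ p and |y| ≥ 1.
The first p characters of w are 0's, so xy (and hence y) consists only of 0's. Write y = 0^k, 1 ≤ k ≤ p.
Since 1 ≤ k ≤ p, k divides p!; set t = 1 + p!/k. Then xy^t z has p + (p!/k)·k = p + p! copies of 0. Now the 0-count equals the 1-count, so i ≠ j fails. So xy^t z = 0^{p+p!} 1^{p+p!} ∉ L.
Contradiction. Therefore L is not regular.

0^{p+p!} 1^{p+p!}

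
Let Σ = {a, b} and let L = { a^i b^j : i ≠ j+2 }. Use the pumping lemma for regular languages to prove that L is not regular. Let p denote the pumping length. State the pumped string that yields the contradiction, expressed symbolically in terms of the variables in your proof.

a^{p+p!} b^{p+p!-2}

Toward a contradiction, assume L is regular with pumping length p.
Choose w = a^p b^{p+p!-2}. Since p ≠ (p+p!-2)+2 = p+p!, w ∈ L; and |w| ≥ p.
By the pumping lemma, w = xyz with |xy| ≤ p and |y| ≥ 1.
Because |xy| ≤ p and w begins with p copies of a, we have y = a^k with 1 ≤ k ≤ p.
Since 1 ≤ k ≤ p, k divides p!; set t = 1 + p!/k. Then xy^t z has p + (p!/k)·k = p + p! copies of a. Now the a-count is p+p! and (b-count)+2 = (p+p!-2)+2 = p+p!, so i ≠ j+2 fails. So xy^t z = a^{p+p!} b^{p+p!-2} ∉ L.
This is a contradiction; hence L is not regular.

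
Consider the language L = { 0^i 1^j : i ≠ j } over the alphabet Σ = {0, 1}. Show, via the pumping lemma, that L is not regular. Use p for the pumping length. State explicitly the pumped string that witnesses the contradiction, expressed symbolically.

0^{p+p!} 1^{p+p!}

Assume L is regular. Let p be the pumping length given by the pumping lemma.
Choose w = 0^p 1^{p+p!}. Since p ≠ p+p!, w ∈ L; and |w| ≥ p.
The pumping lemma gives a decomposition w = xyz where |xy| ≤ p and |y| > 0.
The first p characters of w are 0's, so xy (and hence y) consists only of 0's. Write y = 0^k, 1 ≤ k ≤ p.
Since 1 ≤ k ≤ p, k divides p!; set t = 1 + p!/k. Then xy^t z has p + (p!/k)·k = p + p! copies of 0. Now the 0-count equals the 1-count, so i ≠ j fails. So xy^t z = 0^{p+p!} 1^{p+p!} ∉ L.
This is a contradiction; hence L is not regular.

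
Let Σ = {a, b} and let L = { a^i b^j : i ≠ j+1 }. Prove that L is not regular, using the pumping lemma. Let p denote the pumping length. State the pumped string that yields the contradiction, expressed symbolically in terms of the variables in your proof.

Assume L is regular. Let p be the pumping length given by the pumping lemma.
Choose w = a^p b^{p+p!-1}. Since p ≠ (p+p!-1)+1 = p+p!, w ∈ L; and |w| ≥ p.
Write w = xyz as guaranteed by the lemma, with |xy| ≤ p and |y| ≥ 1.
Since the first p symbols of w are all a's and |xy| ≤ p, y lies entirely in the leading a-block: y = a^k for some k with 1 ≤ k ≤ p.
Since 1 ≤ k ≤ p, k divides p!; set t = 1 + p!/k. Then xy^t z has p + (p!/k)·k = p + p! copies of a. Now the a-count is p+p! and (b-count)+1 = (p+p!-1)+1 = p+p!, so i ≠ j+1 fails. So xy^t z = a^{p+p!} b^{p+p!-1} ∉ L.
This contradicts the pumping lemma, so L is not regular.

a^{p+p!} b^{p+p!-1}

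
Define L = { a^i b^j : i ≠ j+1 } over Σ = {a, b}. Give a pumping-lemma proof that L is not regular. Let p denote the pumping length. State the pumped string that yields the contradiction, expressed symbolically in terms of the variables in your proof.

Assume L is regular; let p be its pumping constant.
Choose w = a^p b^{p+p!-1}. Since p ≠ (p+p!-1)+1 = p+p!, w ∈ L; and |w| ≥ p.
By the pumping lemma, w = xyz with |xy| ≤ p and y is nonempty.
The first p characters of w are a's, so xy (and hence y) consists only of a's. Write y = a^k, 1 ≤ k ≤ p.
Since 1 ≤ k ≤ p, k divides p!; set t = 1 + p!/k. Then xy^t z has p + (p!/k)·k = p + p! copies of a. Now the a-count is p+p! and (b-count)+1 = (p+p!-1)+1 = p+p!, so i ≠ j+1 fails. So xy^t z = a^{p+p!} b^{p+p!-1} ∉ L.
This is a contradiction; hence L is not regular.

a^{p+p!} b^{p+p!-1}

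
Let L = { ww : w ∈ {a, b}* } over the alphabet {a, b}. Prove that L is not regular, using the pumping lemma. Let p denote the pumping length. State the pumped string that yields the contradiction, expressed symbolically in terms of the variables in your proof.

Toward a contradiction, assume L is regular with pumping length p.
Take w = a^p b^p a^p b^p = uu where u = a^pb^p; then w ∈ L and |w| = 4p ≥ p.
By the pumping lemma, w = xyz with |xy| ≤ p and |y| ≥ 1.
The first p characters of w are a's, so xy (and hence y) consists only of a's. Write y = a^k, 1 ≤ k ≤ p.
Pump with i = 2: xy^2z = a^{p+k} b^p a^p b^p, of length 4p+k. Suppose this equals vv. The string starts with a and ends with b, so v does too; thus the boundary between the two copies of v is a b→a transition. There is exactly one such transition, at position 2p+k, so |v| = 2p+k and |vv| = 4p+2k ≠ 4p+k since k ≥ 1. So xy^2z ∉ L.
This is a contradiction; hence L is not regular.

a^{p+k} b^p a^p b^p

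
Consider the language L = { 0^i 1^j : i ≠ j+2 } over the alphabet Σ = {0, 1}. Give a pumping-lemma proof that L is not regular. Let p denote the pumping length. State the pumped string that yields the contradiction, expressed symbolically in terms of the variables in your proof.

0^{p+p!} 1^{p+p!-2}

Toward a contradiction, assume L is regular with pumping length p.
Choose w = 0^p 1^{p+p!-2}. Since p ≠ (p+p!-2)+2 = p+p!, w ∈ L; and |w| ≥ p.
The pumping lemma gives a decomposition w = xyz where |xy| ≤ p and |y| > 0.
The first p characters of w are 0's, so xy (and hence y) consists only of 0's. Write y = 0^k, 1 ≤ k ≤ p.
Since 1 ≤ k ≤ p, k divides p!; set t = 1 + p!/k. Then xy^t z has p + (p!/k)·k = p + p! copies of 0. Now the 0-count is p+p! and (1-count)+2 = (p+p!-2)+2 = p+p!, so i ≠ j+2 fails. So xy^t z = 0^{p+p!} 1^{p+p!-2} ∉ L.
This is a contradiction; hence L is not regular.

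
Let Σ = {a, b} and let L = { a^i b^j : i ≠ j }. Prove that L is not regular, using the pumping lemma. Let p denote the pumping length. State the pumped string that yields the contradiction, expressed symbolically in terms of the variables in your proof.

Assume L is regular. Let p be the pumping length given by the pumping lemma.
Choose w = a^p b^{p+p!}. Since p ≠ p+p!, w ∈ L; and |w| ≥ p.
Write w = xyz as guaranteed by the lemma, with |xy| ≤ p and |y| > 0.
The first p characters of w are a's, so xy (and hence y) consists only of a's. Write y = a^k, 1 ≤ k ≤ p.
Since 1 ≤ k ≤ p, k divides p!; set t = 1 + p!/k. Then xy^t z has p + (p!/k)·k = p + p! copies of a. Now the a-count equals the b-count, so i ≠ j fails. So xy^t z = a^{p+p!} b^{p+p!} ∉ L.
This is a contradiction; hence L is not regular.

a^{p+p!} b^{p+p!}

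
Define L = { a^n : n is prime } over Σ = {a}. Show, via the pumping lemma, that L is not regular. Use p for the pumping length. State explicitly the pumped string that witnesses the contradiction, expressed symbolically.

Assume L is regular. Let p be the pumping length given by the pumping lemma.
Let q be a prime with q ≥ p+2 (infinitely many primes exist), and take w = a^q ∈ L with |w| = q ≥ p.
The pumping lemma gives a decomposition w = xyz where |xy| ≤ p and y is nonempty.
Then y = a^k for some k with 1 ≤ k ≤ p.
Since 1 ≤ k ≤ p, |xz| = q-k. Pump with i = q+1: |xy^{q+1}z| = (q-k)+(q+1)k = q+qk = q(1+k), which is composite (both factors ≥ 2). So xy^{q+1}z = a^{q(1+k)} ∉ L.
Contradiction. Therefore L is not regular.

a^{q(1+k)}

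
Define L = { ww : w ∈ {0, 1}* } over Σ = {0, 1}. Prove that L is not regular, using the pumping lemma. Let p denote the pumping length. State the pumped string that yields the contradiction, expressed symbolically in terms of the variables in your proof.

Suppose for contradiction that L is regular, and let p be the pumping length.
Take w = 0^p 1^p 0^p 1^p = uu where u = 0^p1^p; then w ∈ L and |w| = 4p ≥ p.
By the pumping lemma, w = xyz with |xy| ≤ p and y is nonempty.
Since the first p symbols of w are all 0's and |xy| ≤ p, y lies entirely in the leading 0-block: y = 0^k for some k with 1 ≤ k ≤ p.
Pump with i = 2: xy^2z = 0^{p+k} 1^p 0^p 1^p, of length 4p+k. Suppose this equals vv. The string starts with 0 and ends with 1, so v does too; thus the boundary between the two copies of v is a 1→0 transition. There is exactly one such transition, at position 2p+k, so |v| = 2p+k and |vv| = 4p+2k ≠ 4p+k since k ≥ 1. So xy^2z ∉ L.
Contradiction. Therefore L is not regular.

0^{p+k} 1^p 0^p 1^p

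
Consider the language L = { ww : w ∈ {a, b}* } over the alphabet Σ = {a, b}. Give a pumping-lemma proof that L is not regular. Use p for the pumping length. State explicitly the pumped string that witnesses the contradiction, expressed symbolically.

a^{p+k} b^p a^p b^p

Suppose for contradiction that L is regular, and let p be the pumping length.
Take w = a^p b^p a^p b^p = uu where u = a^pb^p; then w ∈ L and |w| = 4p ≥ p.
Write w = xyz as guaranteed by the lemma, with |xy| ≤ p and |y| ≥ 1.
The first p characters of w are a's, so xy (and hence y) consists only of a's. Write y = a^k, 1 ≤ k ≤ p.
Pump with i = 2: xy^2z = a^{p+k} b^p a^p b^p, of length 4p+k. Suppose this equals vv. The string starts with a and ends with b, so v does too; thus the boundary between the two copies of v is a b→a transition. There is exactly one such transition, at position 2p+k, so |v| = 2p+k and |vv| = 4p+2k ≠ 4p+k since k ≥ 1. So xy^2z ∉ L.
Contradiction. Therefore L is not regular.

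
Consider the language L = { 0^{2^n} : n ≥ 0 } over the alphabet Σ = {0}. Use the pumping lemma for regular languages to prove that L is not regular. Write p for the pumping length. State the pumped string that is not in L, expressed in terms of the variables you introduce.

Suppose for contradiction that L is regular, and let p be the pumping length.
Take w = 0^{2^p} ∈ L with |w| = 2^p ≥ p.
The pumping lemma gives a decomposition w = xyz where |xy| ≤ p and y is nonempty.
Then y = 0^k for some k with 1 ≤ k ≤ p.
Pump with i = 2: xy^2z = 0^{2^p+k}. Since 1 ≤ k ≤ p < 2^p, we have 2^p < 2^p+k < 2^{p+1}, so 2^p+k is not a power of 2. So xy^2z ∉ L.
This contradicts the pumping lemma, so L is not regular.

0^{2^p+k}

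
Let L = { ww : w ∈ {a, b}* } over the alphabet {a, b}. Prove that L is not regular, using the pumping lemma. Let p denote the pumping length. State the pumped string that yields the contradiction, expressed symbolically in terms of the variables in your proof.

a^{p+k} b^p a^p b^p

Assume L is regular. Let p be the pumping length given by the pumping lemma.
Take w = a^p b^p a^p b^p = uu where u = a^pb^p; then w ∈ L and |w| = 4p ≥ p.
By the pumping lemma, w = xyz with |xy| ≤ p and y is nonempty.
Because |xy| ≤ p and w begins with p copies of a, we have y = a^k with 1 ≤ k ≤ p.
Pump with i = 2: xy^2z = a^{p+k} b^p a^p b^p, of length 4p+k. Suppose this equals vv. The string starts with a and ends with b, so v does too; thus the boundary between the two copies of v is a b→a transition. There is exactly one such transition, at position 2p+k, so |v| = 2p+k and |vv| = 4p+2k ≠ 4p+k since k ≥ 1. So xy^2z ∉ L.
This is a contradiction; hence L is not regular.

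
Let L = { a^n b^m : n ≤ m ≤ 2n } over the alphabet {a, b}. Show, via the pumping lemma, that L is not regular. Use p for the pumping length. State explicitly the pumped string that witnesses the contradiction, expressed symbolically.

Assume L is regular. Let p be the pumping length given by the pumping lemma.
Take w = a^p b^p ∈ L (since p ≤ p ≤ 2p), with |w| = 2p ≥ p.
By the pumping lemma, w = xyz with |xy| ≤ p and y is nonempty.
Since the first p symbols of w are all a's and |xy| ≤ p, y lies entirely in the leading a-block: y = a^k for some k with 1 ≤ k ≤ p.
Pump with i = 2: xy^2z = a^{p+k} b^p. Now n = p+k > p = m, so the condition n ≤ m fails. Thus xy^2z ∉ L.
This contradicts the pumping lemma, so L is not regular.

a^{p+k} b^p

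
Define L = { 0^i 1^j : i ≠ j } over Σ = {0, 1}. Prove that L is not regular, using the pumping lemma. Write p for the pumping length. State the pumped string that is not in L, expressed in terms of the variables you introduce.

Toward a contradiction, assume L is regular with pumping length p.
Choose w = 0^p 1^{p+p!}. Since p ≠ p+p!, w ∈ L; and |w| ≥ p.
By the pumping lemma, w = xyz with |xy| ≤ p and y is nonempty.
Since the first p symbols of w are all 0's and |xy| ≤ p, y lies entirely in the leading 0-block: y = 0^k for some k with 1 ≤ k ≤ p.
Since 1 ≤ k ≤ p, k divides p!; set t = 1 + p!/k. Then xy^t z has p + (p!/k)·k = p + p! copies of 0. Now the 0-count equals the 1-count, so i ≠ j fails. So xy^t z = 0^{p+p!} 1^{p+p!} ∉ L.
This is a contradiction; hence L is not regular.

0^{p+p!} 1^{p+p!}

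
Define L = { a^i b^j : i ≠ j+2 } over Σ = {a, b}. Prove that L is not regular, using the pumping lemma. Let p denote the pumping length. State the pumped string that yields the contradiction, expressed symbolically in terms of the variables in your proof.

Suppose for contradiction that L is regular, and let p be the pumping length.
Choose w = a^p b^{p+p!-2}. Since p ≠ (p+p!-2)+2 = p+p!, w ∈ L; and |w| ≥ p.
By the pumping lemma, w = xyz with |xy| ≤ p and |y| ≥ 1.
The first p characters of w are a's, so xy (and hence y) consists only of a's. Write y = a^k, 1 ≤ k ≤ p.
Since 1 ≤ k ≤ p, k divides p!; set t = 1 + p!/k. Then xy^t z has p + (p!/k)·k = p + p! copies of a. Now the a-count is p+p! and (b-count)+2 = (p+p!-2)+2 = p+p!, so i ≠ j+2 fails. So xy^t z = a^{p+p!} b^{p+p!-2} ∉ L.
Contradiction. Therefore L is not regular.

a^{p+p!} b^{p+p!-2}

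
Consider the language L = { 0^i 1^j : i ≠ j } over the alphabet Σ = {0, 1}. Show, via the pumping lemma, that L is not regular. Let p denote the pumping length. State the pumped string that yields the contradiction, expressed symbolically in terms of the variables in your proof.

0^{p+p!} 1^{p+p!}

Toward a contradiction, assume L is regular with pumping length p.
Choose w = 0^p 1^{p+p!}. Since p ≠ p+p!, w ∈ L; and |w| ≥ p.
The pumping lemma gives a decomposition w = xyz where |xy| ≤ p and |y| ≥ 1.
The first p characters of w are 0's, so xy (and hence y) consists only of 0's. Write y = 0^k, 1 ≤ k ≤ p.
Since 1 ≤ k ≤ p, k divides p!; set t = 1 + p!/k. Then xy^t z has p + (p!/k)·k = p + p! copies of 0. Now the 0-count equals the 1-count, so i ≠ j fails. So xy^t z = 0^{p+p!} 1^{p+p!} ∉ L.
This is a contradiction; hence L is not regular.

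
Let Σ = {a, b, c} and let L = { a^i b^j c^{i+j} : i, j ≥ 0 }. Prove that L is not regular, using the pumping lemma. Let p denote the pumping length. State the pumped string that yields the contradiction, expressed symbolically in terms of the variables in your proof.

a^{p+k} b^p c^{2p}

Assume L is regular; let p be its pumping constant.
Take w = a^p b^p c^{2p} ∈ L (with i=j=p, i+j=2p), |w| = 4p ≥ p.
By the pumping lemma, w = xyz with |xy| ≤ p and |y| > 0.
Because |xy| ≤ p and w begins with p copies of a, we have y = a^k with 1 ≤ k ≤ p.
Consider xy^2z = a^{p+k} b^p c^{2p}. Now the a- and b-counts sum to 2p+k, but the c-count is 2p ≠ 2p+k. So xy^2z ∉ L.
This is a contradiction; hence L is not regular.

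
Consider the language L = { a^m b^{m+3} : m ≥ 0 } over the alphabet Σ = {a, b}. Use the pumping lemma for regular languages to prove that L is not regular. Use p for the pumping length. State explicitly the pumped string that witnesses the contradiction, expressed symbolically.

Assume L is regular. Let p be the pumping length given by the pumping lemma.
Choose w = a^p b^{p+3}, which is in L with |w| = 2p+3 ≥ p.
Write w = xyz as guaranteed by the lemma, with |xy| ≤ p and |y| ≥ 1.
Because |xy| ≤ p and w begins with p copies of a, we have y = a^k with 1 ≤ k ≤ p.
Pump with i = 2: xy^2z = a^{p+k} b^{p+3}. For this to lie in L we would need p+3 = (p+k)+3, which forces k = 0. But k ≥ 1, so xy^2z ∉ L.
This contradicts the pumping lemma, so L is not regular.

a^{p+k} b^{p+3}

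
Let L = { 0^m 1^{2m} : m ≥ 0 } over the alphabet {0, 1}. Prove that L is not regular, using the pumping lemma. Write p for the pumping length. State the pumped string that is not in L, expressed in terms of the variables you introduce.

0^{p+k} 1^{2p}

Assume L is regular; let p be its pumping constant.
Let w = 0^p 1^{2p} ∈ L; note |w| = 3p ≥ p.
By the pumping lemma, w = xyz with |xy| ≤ p and |y| ≥ 1.
The first p characters of w are 0's, so xy (and hence y) consists only of 0's. Write y = 0^k, 1 ≤ k ≤ p.
Pump with i = 2: xy^2z = 0^{p+k} 1^{2p}. For this to lie in L we would need 2p = 2(p+k), which forces k = 0. But k ≥ 1, so xy^2z ∉ L.
This contradicts the pumping lemma, so L is not regular.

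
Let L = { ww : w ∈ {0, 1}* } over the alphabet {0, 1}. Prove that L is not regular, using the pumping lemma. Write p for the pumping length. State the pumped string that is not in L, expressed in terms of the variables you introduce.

Assume L is regular. Let p be the pumping length given by the pumping lemma.
Take w = 0^p 1^p 0^p 1^p = uu where u = 0^p1^p; then w ∈ L and |w| = 4p ≥ p.
The pumping lemma gives a decomposition w = xyz where |xy| ≤ p and |y| > 0.
Because |xy| ≤ p and w begins with p copies of 0, we have y = 0^k with 1 ≤ k ≤ p.
Pump with i = 2: xy^2z = 0^{p+k} 1^p 0^p 1^p, of length 4p+k. Suppose this equals vv. The string starts with 0 and ends with 1, so v does too; thus the boundary between the two copies of v is a 1→0 transition. There is exactly one such transition, at position 2p+k, so |v| = 2p+k and |vv| = 4p+2k ≠ 4p+k since k ≥ 1. So xy^2z ∉ L.
Contradiction. Therefore L is not regular.

0^{p+k} 1^p 0^p 1^p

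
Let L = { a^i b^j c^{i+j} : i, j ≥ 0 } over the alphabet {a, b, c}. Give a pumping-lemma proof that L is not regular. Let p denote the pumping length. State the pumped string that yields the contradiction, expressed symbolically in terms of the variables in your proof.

Assume L is regular; let p be its pumping constant.
Take w = a^p b^p c^{2p} ∈ L (with i=j=p, i+j=2p), |w| = 4p ≥ p.
By the pumping lemma, w = xyz with |xy| ≤ p and |y| ≥ 1.
Since the first p symbols of w are all a's and |xy| ≤ p, y lies entirely in the leading a-block: y = a^k for some k with 1 ≤ k ≤ p.
Consider xy^2z = a^{p+k} b^p c^{2p}. Now the a- and b-counts sum to 2p+k, but the c-count is 2p ≠ 2p+k. So xy^2z ∉ L.
Contradiction. Therefore L is not regular.

a^{p+k} b^p c^{2p}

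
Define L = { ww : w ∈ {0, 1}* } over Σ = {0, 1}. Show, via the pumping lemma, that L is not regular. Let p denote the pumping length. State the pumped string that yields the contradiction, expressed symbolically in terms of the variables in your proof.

0^{p+k} 1^p 0^p 1^p

Toward a contradiction, assume L is regular with pumping length p.
Take w = 0^p 1^p 0^p 1^p = uu where u = 0^p1^p; then w ∈ L and |w| = 4p ≥ p.
Write w = xyz as guaranteed by the lemma, with |xy| ≤ p and y is nonempty.
The first p characters of w are 0's, so xy (and hence y) consists only of 0's. Write y = 0^k, 1 ≤ k ≤ p.
Pump with i = 2: xy^2z = 0^{p+k} 1^p 0^p 1^p, of length 4p+k. Suppose this equals vv. The string starts with 0 and ends with 1, so v does too; thus the boundary between the two copies of v is a 1→0 transition. There is exactly one such transition, at position 2p+k, so |v| = 2p+k and |vv| = 4p+2k ≠ 4p+k since k ≥ 1. So xy^2z ∉ L.
This is a contradiction; hence L is not regular.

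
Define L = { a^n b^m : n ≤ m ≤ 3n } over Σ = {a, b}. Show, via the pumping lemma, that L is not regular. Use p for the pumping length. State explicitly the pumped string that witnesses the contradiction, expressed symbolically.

a^{p+k} b^p

Assume L is regular. Let p be the pumping length given by the pumping lemma.
Take w = a^p b^p ∈ L (since p ≤ p ≤ 3p), with |w| = 2p ≥ p.
By the pumping lemma, w = xyz with |xy| ≤ p and y is nonempty.
Because |xy| ≤ p and w begins with p copies of a, we have y = a^k with 1 ≤ k ≤ p.
Pump with i = 2: xy^2z = a^{p+k} b^p. Now n = p+k > p = m, so the condition n ≤ m fails. Thus xy^2z ∉ L.
This contradicts the pumping lemma, so L is not regular.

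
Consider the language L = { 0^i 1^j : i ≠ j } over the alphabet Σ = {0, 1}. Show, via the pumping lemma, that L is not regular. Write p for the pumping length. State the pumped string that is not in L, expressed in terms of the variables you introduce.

0^{p+p!} 1^{p+p!}

Suppose for contradiction that L is regular, and let p be the pumping length.
Choose w = 0^p 1^{p+p!}. Since p ≠ p+p!, w ∈ L; and |w| ≥ p.
Write w = xyz as guaranteed by the lemma, with |xy| ≤ p and y is nonempty.
Since the first p symbols of w are all 0's and |xy| ≤ p, y lies entirely in the leading 0-block: y = 0^k for some k with 1 ≤ k ≤ p.
Since 1 ≤ k ≤ p, k divides p!; set t = 1 + p!/k. Then xy^t z has p + (p!/k)·k = p + p! copies of 0. Now the 0-count equals the 1-count, so i ≠ j fails. So xy^t z = 0^{p+p!} 1^{p+p!} ∉ L.
This is a contradiction; hence L is not regular.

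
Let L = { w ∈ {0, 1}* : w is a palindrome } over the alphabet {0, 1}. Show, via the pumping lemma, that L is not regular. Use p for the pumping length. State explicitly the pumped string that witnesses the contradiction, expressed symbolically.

0^{p+k} 1 0^p

Suppose for contradiction that L is regular, and let p be the pumping length.
Take w = 0^p 1 0^p, a palindrome of length 2p+1 ≥ p.
Write w = xyz as guaranteed by the lemma, with |xy| ≤ p and y is nonempty.
Since the first p symbols of w are all 0's and |xy| ≤ p, y lies entirely in the leading 0-block: y = 0^k for some k with 1 ≤ k ≤ p.
Pump with i = 2: xy^2z = 0^{p+k} 1 0^p. Its reverse is 0^p 1 0^{p+k}, which differs from xy^2z since k ≥ 1. So xy^2z is not a palindrome and xy^2z ∉ L.
Contradiction. Therefore L is not regular.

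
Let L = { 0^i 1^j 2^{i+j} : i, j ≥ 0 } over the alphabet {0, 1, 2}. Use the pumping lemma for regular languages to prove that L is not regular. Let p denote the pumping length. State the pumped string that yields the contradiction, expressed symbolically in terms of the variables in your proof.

0^{p+k} 1^p 2^{2p}

Assume L is regular; let p be its pumping constant.
Take w = 0^p 1^p 2^{2p} ∈ L (with i=j=p, i+j=2p), |w| = 4p ≥ p.
Write w = xyz as guaranteed by the lemma, with |xy| ≤ p and y is nonempty.
The first p characters of w are 0's, so xy (and hence y) consists only of 0's. Write y = 0^k, 1 ≤ k ≤ p.
Consider xy^2z = 0^{p+k} 1^p 2^{2p}. Now the 0- and 1-counts sum to 2p+k, but the 2-count is 2p ≠ 2p+k. So xy^2z ∉ L.
Contradiction. Therefore L is not regular.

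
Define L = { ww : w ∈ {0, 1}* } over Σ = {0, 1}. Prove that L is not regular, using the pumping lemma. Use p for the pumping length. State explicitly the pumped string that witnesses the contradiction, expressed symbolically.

0^{p+k} 1^p 0^p 1^p

Assume L is regular; let p be its pumping constant.
Take w = 0^p 1^p 0^p 1^p = uu where u = 0^p1^p; then w ∈ L and |w| = 4p ≥ p.
Write w = xyz as guaranteed by the lemma, with |xy| ≤ p and |y| > 0.
Because |xy| ≤ p and w begins with p copies of 0, we have y = 0^k with 1 ≤ k ≤ p.
Pump with i = 2: xy^2z = 0^{p+k} 1^p 0^p 1^p, of length 4p+k. Suppose this equals vv. The string starts with 0 and ends with 1, so v does too; thus the boundary between the two copies of v is a 1→0 transition. There is exactly one such transition, at position 2p+k, so |v| = 2p+k and |vv| = 4p+2k ≠ 4p+k since k ≥ 1. So xy^2z ∉ L.
Contradiction. Therefore L is not regular.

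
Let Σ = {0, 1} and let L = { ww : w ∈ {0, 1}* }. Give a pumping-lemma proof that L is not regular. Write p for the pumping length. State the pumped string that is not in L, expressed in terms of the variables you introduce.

0^{p+k} 1^p 0^p 1^p

Toward a contradiction, assume L is regular with pumping length p.
Take w = 0^p 1^p 0^p 1^p = uu where u = 0^p1^p; then w ∈ L and |w| = 4p ≥ p.
By the pumping lemma, w = xyz with |xy| ≤ p and y is nonempty.
Because |xy| ≤ p and w begins with p copies of 0, we have y = 0^k with 1 ≤ k ≤ p.
Pump with i = 2: xy^2z = 0^{p+k} 1^p 0^p 1^p, of length 4p+k. Suppose this equals vv. The string starts with 0 and ends with 1, so v does too; thus the boundary between the two copies of v is a 1→0 transition. There is exactly one such transition, at position 2p+k, so |v| = 2p+k and |vv| = 4p+2k ≠ 4p+k since k ≥ 1. So xy^2z ∉ L.
Contradiction. Therefore L is not regular.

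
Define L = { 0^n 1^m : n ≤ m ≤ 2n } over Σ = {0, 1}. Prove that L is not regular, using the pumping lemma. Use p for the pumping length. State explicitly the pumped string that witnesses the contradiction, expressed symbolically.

Toward a contradiction, assume L is regular with pumping length p.
Take w = 0^p 1^p ∈ L (since p ≤ p ≤ 2p), with |w| = 2p ≥ p.
By the pumping lemma, w = xyz with |xy| ≤ p and y is nonempty.
Because |xy| ≤ p and w begins with p copies of 0, we have y = 0^k with 1 ≤ k ≤ p.
Pump with i = 2: xy^2z = 0^{p+k} 1^p. Now n = p+k > p = m, so the condition n ≤ m fails. Thus xy^2z ∉ L.
This is a contradiction; hence L is not regular.

0^{p+k} 1^p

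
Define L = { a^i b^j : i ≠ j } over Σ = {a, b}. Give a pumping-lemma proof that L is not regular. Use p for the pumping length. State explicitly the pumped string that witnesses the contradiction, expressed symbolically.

Suppose for contradiction that L is regular, and let p be the pumping length.
Choose w = a^p b^{p+p!}. Since p ≠ p+p!, w ∈ L; and |w| ≥ p.
The pumping lemma gives a decomposition w = xyz where |xy| ≤ p and |y| > 0.
Because |xy| ≤ p and w begins with p copies of a, we have y = a^k with 1 ≤ k ≤ p.
Since 1 ≤ k ≤ p, k divides p!; set t = 1 + p!/k. Then xy^t z has p + (p!/k)·k = p + p! copies of a. Now the a-count equals the b-count, so i ≠ j fails. So xy^t z = a^{p+p!} b^{p+p!} ∉ L.
Contradiction. Therefore L is not regular.

a^{p+p!} b^{p+p!}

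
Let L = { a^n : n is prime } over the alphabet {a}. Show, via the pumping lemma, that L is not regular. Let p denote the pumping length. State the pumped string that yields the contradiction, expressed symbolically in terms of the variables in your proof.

a^{q(1+k)}

Assume L is regular. Let p be the pumping length given by the pumping lemma.
Let q be a prime with q ≥ p+2 (infinitely many primes exist), and take w = a^q ∈ L with |w| = q ≥ p.
By the pumping lemma, w = xyz with |xy| ≤ p and |y| ≥ 1.
Then y = a^k for some k with 1 ≤ k ≤ p.
Since 1 ≤ k ≤ p, |xz| = q-k. Pump with i = q+1: |xy^{q+1}z| = (q-k)+(q+1)k = q+qk = q(1+k), which is composite (both factors ≥ 2). So xy^{q+1}z = a^{q(1+k)} ∉ L.
Contradiction. Therefore L is not regular.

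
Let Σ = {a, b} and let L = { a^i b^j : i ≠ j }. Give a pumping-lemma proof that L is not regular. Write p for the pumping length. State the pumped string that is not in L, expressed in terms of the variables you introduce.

a^{p+p!} b^{p+p!}

Toward a contradiction, assume L is regular with pumping length p.
Choose w = a^p b^{p+p!}. Since p ≠ p+p!, w ∈ L; and |w| ≥ p.
By the pumping lemma, w = xyz with |xy| ≤ p and y is nonempty.
The first p characters of w are a's, so xy (and hence y) consists only of a's. Write y = a^k, 1 ≤ k ≤ p.
Since 1 ≤ k ≤ p, k divides p!; set t = 1 + p!/k. Then xy^t z has p + (p!/k)·k = p + p! copies of a. Now the a-count equals the b-count, so i ≠ j fails. So xy^t z = a^{p+p!} b^{p+p!} ∉ L.
Contradiction. Therefore L is not regular.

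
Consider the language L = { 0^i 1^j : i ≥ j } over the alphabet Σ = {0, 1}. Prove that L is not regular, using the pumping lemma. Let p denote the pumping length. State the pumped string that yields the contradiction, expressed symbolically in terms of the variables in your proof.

0^{p-k} 1^p

Assume L is regular; let p be its pumping constant.
Choose w = 0^p 1^p ∈ L, with |w| = 2p ≥ p.
The pumping lemma gives a decomposition w = xyz where |xy| ≤ p and |y| > 0.
The first p characters of w are 0's, so xy (and hence y) consists only of 0's. Write y = 0^k, 1 ≤ k ≤ p.
Consider xy^0z = xz = 0^{p-k} 1^p. Since k ≥ 1, the 0-count p-k is less than p, so i ≥ j fails; thus xz ∉ L.
This is a contradiction; hence L is not regular.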